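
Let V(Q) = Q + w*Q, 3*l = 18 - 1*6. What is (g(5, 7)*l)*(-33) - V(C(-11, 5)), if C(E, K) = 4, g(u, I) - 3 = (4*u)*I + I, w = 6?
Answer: -19828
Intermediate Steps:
g(u, I) = 3 + I + 4*I*u (g(u, I) = 3 + ((4*u)*I + I) = 3 + (4*I*u + I) = 3 + (I + 4*I*u) = 3 + I + 4*I*u)
l = 4 (l = (18 - 1*6)/3 = (18 - 6)/3 = (⅓)*12 = 4)
V(Q) = 7*Q (V(Q) = Q + 6*Q = 7*Q)
(g(5, 7)*l)*(-33) - V(C(-11, 5)) = ((3 + 7 + 4*7*5)*4)*(-33) - 7*4 = ((3 + 7 + 140)*4)*(-33) - 1*28 = (150*4)*(-33) - 28 = 600*(-33) - 28 = -19800 - 28 = -19828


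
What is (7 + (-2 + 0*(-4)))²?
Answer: 25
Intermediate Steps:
(7 + (-2 + 0*(-4)))² = (7 + (-2 + 0))² = (7 - 2)² = 5² = 25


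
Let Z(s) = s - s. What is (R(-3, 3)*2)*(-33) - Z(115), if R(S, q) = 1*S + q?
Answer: 0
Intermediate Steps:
Z(s) = 0
R(S, q) = S + q
(R(-3, 3)*2)*(-33) - Z(115) = ((-3 + 3)*2)*(-33) - 1*0 = (0*2)*(-33) + 0 = 0*(-33) + 0 = 0 + 0 = 0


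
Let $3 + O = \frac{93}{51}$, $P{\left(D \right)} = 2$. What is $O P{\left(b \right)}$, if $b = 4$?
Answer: $- \frac{40}{17} \approx -2.3529$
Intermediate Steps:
$O = - \frac{20}{17}$ ($O = -3 + \frac{93}{51} = -3 + 93 \cdot \frac{1}{51} = -3 + \frac{31}{17} = - \frac{20}{17} \approx -1.1765$)
$O P{\left(b \right)} = \left(- \frac{20}{17}\right) 2 = - \frac{40}{17}$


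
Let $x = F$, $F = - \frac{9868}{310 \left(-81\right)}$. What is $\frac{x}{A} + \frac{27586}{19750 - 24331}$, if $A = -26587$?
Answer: $- \frac{1023135941296}{169904090565} \approx -6.0218$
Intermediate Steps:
$F = \frac{4934}{12555}$ ($F = - \frac{9868}{-25110} = \left(-9868\right) \left(- \frac{1}{25110}\right) = \frac{4934}{12555} \approx 0.39299$)
$x = \frac{4934}{12555} \approx 0.39299$
$\frac{x}{A} + \frac{27586}{19750 - 24331} = \frac{4934}{12555 \left(-26587\right)} + \frac{27586}{19750 - 24331} = \frac{4934}{12555} \left(- \frac{1}{26587}\right) + \frac{27586}{-4581} = - \frac{4934}{333799785} + 27586 \left(- \frac{1}{4581}\right) = - \frac{4934}{333799785} - \frac{27586}{4581} = - \frac{1023135941296}{169904090565}$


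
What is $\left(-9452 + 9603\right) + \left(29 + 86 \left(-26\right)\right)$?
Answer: $-2056$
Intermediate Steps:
$\left(-9452 + 9603\right) + \left(29 + 86 \left(-26\right)\right) = 151 + \left(29 - 2236\right) = 151 - 2207 = -2056$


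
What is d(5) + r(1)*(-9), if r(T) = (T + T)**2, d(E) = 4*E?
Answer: -16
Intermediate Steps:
r(T) = 4*T**2 (r(T) = (2*T)**2 = 4*T**2)
d(5) + r(1)*(-9) = 4*5 + (4*1**2)*(-9) = 20 + (4*1)*(-9) = 20 + 4*(-9) = 20 - 36 = -16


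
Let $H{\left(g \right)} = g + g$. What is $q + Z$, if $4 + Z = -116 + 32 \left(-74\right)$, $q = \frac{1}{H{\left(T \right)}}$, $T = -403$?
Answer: $- \frac{2005329}{806} \approx -2488.0$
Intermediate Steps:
$H{\left(g \right)} = 2 g$
$q = - \frac{1}{806}$ ($q = \frac{1}{2 \left(-403\right)} = \frac{1}{-806} = - \frac{1}{806} \approx -0.0012407$)
$Z = -2488$ ($Z = -4 + \left(-116 + 32 \left(-74\right)\right) = -4 - 2484 = -2488$)
$q + Z = - \frac{1}{806} - 2488 = - \frac{2005329}{806}$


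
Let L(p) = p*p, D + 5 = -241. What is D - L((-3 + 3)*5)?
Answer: -246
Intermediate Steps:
D = -246 (D = -5 - 241 = -246)
L(p) = p²
D - L((-3 + 3)*5) = -246 - ((-3 + 3)*5)² = -246 - (0*5)² = -246 - 1*0² = -246 - 1*0 = -246 + 0 = -246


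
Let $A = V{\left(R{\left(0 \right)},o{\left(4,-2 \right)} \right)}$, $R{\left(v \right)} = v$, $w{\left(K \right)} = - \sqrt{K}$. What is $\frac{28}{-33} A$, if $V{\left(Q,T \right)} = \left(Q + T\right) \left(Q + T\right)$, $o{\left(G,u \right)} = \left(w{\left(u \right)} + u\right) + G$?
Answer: $- \frac{56}{33} + \frac{112 i \sqrt{2}}{33} \approx -1.697 + 4.7998 i$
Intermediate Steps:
$o{\left(G,u \right)} = G + u - \sqrt{u}$ ($o{\left(G,u \right)} = \left(- \sqrt{u} + u\right) + G = \left(u - \sqrt{u}\right) + G = G + u - \sqrt{u}$)
$V{\left(Q,T \right)} = \left(Q + T\right)^{2}$
$A = \left(2 - i \sqrt{2}\right)^{2}$ ($A = \left(0 - \left(-2 + \sqrt{-2}\right)\right)^{2} = \left(0 - \left(-2 + i \sqrt{2}\right)\right)^{2} = \left(0 + \left(2 - i \sqrt{2}\right)\right)^{2} = \left(2 - i \sqrt{2}\right)^{2} \approx 2.0 - 5.6569 i$)
$\frac{28}{-33} A = \frac{28}{-33} \left(2 - i \sqrt{2}\right)^{2} = 28 \left(- \frac{1}{33}\right) \left(2 - i \sqrt{2}\right)^{2} = - \frac{28 \left(2 - i \sqrt{2}\right)^{2}}{33}$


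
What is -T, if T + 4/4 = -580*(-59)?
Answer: -34219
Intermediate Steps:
T = 34219 (T = -1 - 580*(-59) = -1 + 34220 = 34219)
-T = -1*34219 = -34219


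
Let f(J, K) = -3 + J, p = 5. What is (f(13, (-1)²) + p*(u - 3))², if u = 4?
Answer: 225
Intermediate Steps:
(f(13, (-1)²) + p*(u - 3))² = ((-3 + 13) + 5*(4 - 3))² = (10 + 5*1)² = (10 + 5)² = 15² = 225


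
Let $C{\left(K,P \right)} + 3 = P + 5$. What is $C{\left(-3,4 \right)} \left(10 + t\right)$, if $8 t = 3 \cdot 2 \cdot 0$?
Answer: $60$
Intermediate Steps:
$C{\left(K,P \right)} = 2 + P$ ($C{\left(K,P \right)} = -3 + \left(P + 5\right) = -3 + \left(5 + P\right) = 2 + P$)
$t = 0$ ($t = \frac{3 \cdot 2 \cdot 0}{8} = \frac{6 \cdot 0}{8} = \frac{1}{8} \cdot 0 = 0$)
$C{\left(-3,4 \right)} \left(10 + t\right) = \left(2 + 4\right) \left(10 + 0\right) = 6 \cdot 10 = 60$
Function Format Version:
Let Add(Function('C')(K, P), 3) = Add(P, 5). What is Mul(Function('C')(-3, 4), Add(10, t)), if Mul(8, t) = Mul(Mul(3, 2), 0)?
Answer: 60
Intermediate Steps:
Function('C')(K, P) = Add(2, P) (Function('C')(K, P) = Add(-3, Add(P, 5)) = Add(-3, Add(5, P)) = Add(2, P))
t = 0 (t = Mul(Rational(1, 8), Mul(Mul(3, 2), 0)) = Mul(Rational(1, 8), Mul(6, 0)) = Mul(Rational(1, 8), 0) = 0)
Mul(Function('C')(-3, 4), Add(10, t)) = Mul(Add(2, 4), Add(10, 0)) = Mul(6, 10) = 60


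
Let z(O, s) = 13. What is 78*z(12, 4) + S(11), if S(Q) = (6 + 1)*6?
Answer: 1056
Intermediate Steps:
S(Q) = 42 (S(Q) = 7*6 = 42)
78*z(12, 4) + S(11) = 78*13 + 42 = 1014 + 42 = 1056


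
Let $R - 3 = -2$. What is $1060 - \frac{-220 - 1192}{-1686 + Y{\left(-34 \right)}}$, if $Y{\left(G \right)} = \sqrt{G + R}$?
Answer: $\frac{1003602036}{947543} - \frac{1412 i \sqrt{33}}{2842629} \approx 1059.2 - 0.0028535 i$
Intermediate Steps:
$R = 1$ ($R = 3 - 2 = 1$)
$Y{\left(G \right)} = \sqrt{1 + G}$ ($Y{\left(G \right)} = \sqrt{G + 1} = \sqrt{1 + G}$)
$1060 - \frac{-220 - 1192}{-1686 + Y{\left(-34 \right)}} = 1060 - \frac{-220 - 1192}{-1686 + \sqrt{1 - 34}} = 1060 - - \frac{1412}{-1686 + \sqrt{-33}} = 1060 - - \frac{1412}{-1686 + i \sqrt{33}} = 1060 + \frac{1412}{-1686 + i \sqrt{33}}$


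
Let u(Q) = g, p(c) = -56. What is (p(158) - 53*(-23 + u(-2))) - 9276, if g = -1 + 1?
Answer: -8113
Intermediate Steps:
g = 0
u(Q) = 0
(p(158) - 53*(-23 + u(-2))) - 9276 = (-56 - 53*(-23 + 0)) - 9276 = (-56 - 53*(-23)) - 9276 = (-56 + 1219) - 9276 = 1163 - 9276 = -8113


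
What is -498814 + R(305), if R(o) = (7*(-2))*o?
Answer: -503084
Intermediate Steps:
R(o) = -14*o
-498814 + R(305) = -498814 - 14*305 = -498814 - 4270 = -503084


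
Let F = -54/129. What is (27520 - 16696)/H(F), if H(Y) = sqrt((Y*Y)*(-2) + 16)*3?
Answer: 38786*sqrt(7234)/3617 ≈ 912.04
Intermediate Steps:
F = -18/43 (F = -54*1/129 = -18/43 ≈ -0.41860)
H(Y) = 3*sqrt(16 - 2*Y**2) (H(Y) = sqrt(Y**2*(-2) + 16)*3 = sqrt(-2*Y**2 + 16)*3 = sqrt(16 - 2*Y**2)*3 = 3*sqrt(16 - 2*Y**2))
(27520 - 16696)/H(F) = (27520 - 16696)/((3*sqrt(16 - 2*(-18/43)**2))) = 10824/((3*sqrt(16 - 2*324/1849))) = 10824/((3*sqrt(16 - 648/1849))) = 10824/((3*sqrt(28936/1849))) = 10824/((3*(2*sqrt(7234)/43))) = 10824/((6*sqrt(7234)/43)) = 10824*(43*sqrt(7234)/43404) = 38786*sqrt(7234)/3617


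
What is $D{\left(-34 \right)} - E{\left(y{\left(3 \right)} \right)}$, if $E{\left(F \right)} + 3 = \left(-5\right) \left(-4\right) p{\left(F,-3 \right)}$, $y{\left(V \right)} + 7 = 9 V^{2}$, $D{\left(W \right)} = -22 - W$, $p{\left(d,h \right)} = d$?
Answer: $-1465$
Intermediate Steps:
$y{\left(V \right)} = -7 + 9 V^{2}$
$E{\left(F \right)} = -3 + 20 F$ ($E{\left(F \right)} = -3 + \left(-5\right) \left(-4\right) F = -3 + 20 F$)
$D{\left(-34 \right)} - E{\left(y{\left(3 \right)} \right)} = \left(-22 - -34\right) - \left(-3 + 20 \left(-7 + 9 \cdot 3^{2}\right)\right) = \left(-22 + 34\right) - \left(-3 + 20 \left(-7 + 9 \cdot 9\right)\right) = 12 - \left(-3 + 20 \left(-7 + 81\right)\right) = 12 - \left(-3 + 20 \cdot 74\right) = 12 - \left(-3 + 1480\right) = 12 - 1477 = -1465$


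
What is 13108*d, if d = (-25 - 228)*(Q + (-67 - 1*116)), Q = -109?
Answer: 968366608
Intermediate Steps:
d = 73876 (d = (-25 - 228)*(-109 + (-67 - 1*116)) = -253*(-109 + (-67 - 116)) = -253*(-109 - 183) = -253*(-292) = 73876)
13108*d = 13108*73876 = 968366608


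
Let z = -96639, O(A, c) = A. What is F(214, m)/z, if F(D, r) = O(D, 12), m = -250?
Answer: -214/96639 ≈ -0.0022144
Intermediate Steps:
F(D, r) = D
F(214, m)/z = 214/(-96639) = 214*(-1/96639) = -214/96639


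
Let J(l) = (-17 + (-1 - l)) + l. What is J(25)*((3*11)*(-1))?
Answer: 594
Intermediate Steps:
J(l) = -18 (J(l) = (-18 - l) + l = -18)
J(25)*((3*11)*(-1)) = -18*3*11*(-1) = -594*(-1) = -18*(-33) = 594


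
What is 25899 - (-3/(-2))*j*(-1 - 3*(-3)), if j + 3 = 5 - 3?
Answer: 25911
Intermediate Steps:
j = -1 (j = -3 + (5 - 3) = -3 + 2 = -1)
25899 - (-3/(-2))*j*(-1 - 3*(-3)) = 25899 - -3/(-2)*(-1)*(-1 - 3*(-3)) = 25899 - -3*(-½)*(-1)*(-1 + 9) = 25899 - (3/2)*(-1)*8 = 25899 - (-3)*8/2 = 25899 - 1*(-12) = 25899 + 12 = 25911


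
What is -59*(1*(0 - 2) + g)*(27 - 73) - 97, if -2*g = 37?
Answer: -55734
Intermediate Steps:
g = -37/2 (g = -½*37 = -37/2 ≈ -18.500)
-59*(1*(0 - 2) + g)*(27 - 73) - 97 = -59*(1*(0 - 2) - 37/2)*(27 - 73) - 97 = -59*(1*(-2) - 37/2)*(-46) - 97 = -59*(-2 - 37/2)*(-46) - 97 = -(-2419)*(-46)/2 - 97 = -59*943 - 97 = -55637 - 97 = -55734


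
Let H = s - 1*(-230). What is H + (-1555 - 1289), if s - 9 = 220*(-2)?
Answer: -3045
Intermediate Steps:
s = -431 (s = 9 + 220*(-2) = 9 - 440 = -431)
H = -201 (H = -431 - 1*(-230) = -431 + 230 = -201)
H + (-1555 - 1289) = -201 + (-1555 - 1289) = -201 - 2844 = -3045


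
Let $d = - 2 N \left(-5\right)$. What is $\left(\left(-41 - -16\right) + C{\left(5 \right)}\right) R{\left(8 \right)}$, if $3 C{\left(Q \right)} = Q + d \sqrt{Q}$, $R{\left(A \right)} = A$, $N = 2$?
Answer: $- \frac{560}{3} + \frac{160 \sqrt{5}}{3} \approx -67.41$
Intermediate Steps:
$d = 20$ ($d = \left(-2\right) 2 \left(-5\right) = \left(-4\right) \left(-5\right) = 20$)
$C{\left(Q \right)} = \frac{Q}{3} + \frac{20 \sqrt{Q}}{3}$ ($C{\left(Q \right)} = \frac{Q + 20 \sqrt{Q}}{3} = \frac{Q}{3} + \frac{20 \sqrt{Q}}{3}$)
$\left(\left(-41 - -16\right) + C{\left(5 \right)}\right) R{\left(8 \right)} = \left(\left(-41 - -16\right) + \left(\frac{1}{3} \cdot 5 + \frac{20 \sqrt{5}}{3}\right)\right) 8 = \left(\left(-41 + 16\right) + \left(\frac{5}{3} + \frac{20 \sqrt{5}}{3}\right)\right) 8 = \left(-25 + \left(\frac{5}{3} + \frac{20 \sqrt{5}}{3}\right)\right) 8 = \left(- \frac{70}{3} + \frac{20 \sqrt{5}}{3}\right) 8 = - \frac{560}{3} + \frac{160 \sqrt{5}}{3}$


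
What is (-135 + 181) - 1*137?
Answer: -91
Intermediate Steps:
(-135 + 181) - 1*137 = 46 - 137 = -91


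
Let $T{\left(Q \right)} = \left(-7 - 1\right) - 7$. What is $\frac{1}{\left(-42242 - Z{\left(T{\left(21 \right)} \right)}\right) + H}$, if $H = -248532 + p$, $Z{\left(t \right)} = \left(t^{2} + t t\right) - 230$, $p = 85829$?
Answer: $- \frac{1}{205165} \approx -4.8741 \cdot 10^{-6}$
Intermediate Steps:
$T{\left(Q \right)} = -15$ ($T{\left(Q \right)} = -8 - 7 = -15$)
$Z{\left(t \right)} = -230 + 2 t^{2}$ ($Z{\left(t \right)} = \left(t^{2} + t^{2}\right) - 230 = 2 t^{2} - 230 = -230 + 2 t^{2}$)
$H = -162703$ ($H = -248532 + 85829 = -162703$)
$\frac{1}{\left(-42242 - Z{\left(T{\left(21 \right)} \right)}\right) + H} = \frac{1}{\left(-42242 - \left(-230 + 2 \left(-15\right)^{2}\right)\right) - 162703} = \frac{1}{\left(-42242 - \left(-230 + 2 \cdot 225\right)\right) - 162703} = \frac{1}{\left(-42242 - \left(-230 + 450\right)\right) - 162703} = \frac{1}{\left(-42242 - 220\right) - 162703} = \frac{1}{-42462 - 162703} = \frac{1}{-205165} = - \frac{1}{205165}$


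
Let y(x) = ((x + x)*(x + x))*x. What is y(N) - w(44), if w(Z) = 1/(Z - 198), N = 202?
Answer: 5077323329/154 ≈ 3.2970e+7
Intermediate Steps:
w(Z) = 1/(-198 + Z)
y(x) = 4*x³ (y(x) = ((2*x)*(2*x))*x = (4*x²)*x = 4*x³)
y(N) - w(44) = 4*202³ - 1/(-198 + 44) = 4*8242408 - 1/(-154) = 32969632 - 1*(-1/154) = 32969632 + 1/154 = 5077323329/154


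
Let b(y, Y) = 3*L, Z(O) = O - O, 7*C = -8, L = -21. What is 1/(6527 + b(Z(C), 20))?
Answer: 1/6464 ≈ 0.00015470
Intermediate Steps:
C = -8/7 (C = (1/7)*(-8) = -8/7 ≈ -1.1429)
Z(O) = 0
b(y, Y) = -63 (b(y, Y) = 3*(-21) = -63)
1/(6527 + b(Z(C), 20)) = 1/(6527 - 63) = 1/6464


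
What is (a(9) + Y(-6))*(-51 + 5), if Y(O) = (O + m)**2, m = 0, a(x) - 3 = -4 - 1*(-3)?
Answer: -1748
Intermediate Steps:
a(x) = 2 (a(x) = 3 + (-4 - 1*(-3)) = 3 + (-4 + 3) = 3 - 1 = 2)
Y(O) = O**2 (Y(O) = (O + 0)**2 = O**2)
(a(9) + Y(-6))*(-51 + 5) = (2 + (-6)**2)*(-51 + 5) = (2 + 36)*(-46) = 38*(-46) = -1748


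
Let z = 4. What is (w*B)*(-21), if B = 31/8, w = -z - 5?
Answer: 5859/8 ≈ 732.38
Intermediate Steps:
w = -9 (w = -1*4 - 5 = -4 - 5 = -9)
B = 31/8 (B = 31*(1/8) = 31/8 ≈ 3.8750)
(w*B)*(-21) = -9*31/8*(-21) = -279/8*(-21) = 5859/8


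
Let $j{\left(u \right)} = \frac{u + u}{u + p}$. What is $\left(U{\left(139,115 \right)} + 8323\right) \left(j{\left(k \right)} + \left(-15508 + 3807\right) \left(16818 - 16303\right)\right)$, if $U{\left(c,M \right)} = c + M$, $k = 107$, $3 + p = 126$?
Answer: $- \frac{5943789107586}{115} \approx -5.1685 \cdot 10^{10}$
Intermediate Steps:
$p = 123$ ($p = -3 + 126 = 123$)
$U{\left(c,M \right)} = M + c$
$j{\left(u \right)} = \frac{2 u}{123 + u}$ ($j{\left(u \right)} = \frac{u + u}{u + 123} = \frac{2 u}{123 + u}$)
$\left(U{\left(139,115 \right)} + 8323\right) \left(j{\left(k \right)} + \left(-15508 + 3807\right) \left(16818 - 16303\right)\right) = \left(\left(115 + 139\right) + 8323\right) \left(2 \cdot 107 \frac{1}{123 + 107} + \left(-15508 + 3807\right) \left(16818 - 16303\right)\right) = \left(254 + 8323\right) \left(2 \cdot 107 \cdot \frac{1}{230} - 6026015\right) = 8577 \left(2 \cdot 107 \cdot \frac{1}{230} - 6026015\right) = 8577 \left(\frac{107}{115} - 6026015\right) = 8577 \left(- \frac{692991618}{115}\right) = - \frac{5943789107586}{115}$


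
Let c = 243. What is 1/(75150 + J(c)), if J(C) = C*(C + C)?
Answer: 1/193248 ≈ 5.1747e-6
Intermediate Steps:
J(C) = 2*C**2 (J(C) = C*(2*C) = 2*C**2)
1/(75150 + J(c)) = 1/(75150 + 2*243**2) = 1/(75150 + 2*59049) = 1/(75150 + 118098) = 1/193248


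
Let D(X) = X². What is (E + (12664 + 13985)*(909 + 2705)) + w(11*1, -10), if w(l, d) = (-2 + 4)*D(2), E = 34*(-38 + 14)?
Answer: 96308678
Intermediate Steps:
E = -816 (E = 34*(-24) = -816)
w(l, d) = 8 (w(l, d) = (-2 + 4)*2² = 2*4 = 8)
(E + (12664 + 13985)*(909 + 2705)) + w(11*1, -10) = (-816 + (12664 + 13985)*(909 + 2705)) + 8 = (-816 + 26649*3614) + 8 = (-816 + 96309486) + 8 = 96308670 + 8 = 96308678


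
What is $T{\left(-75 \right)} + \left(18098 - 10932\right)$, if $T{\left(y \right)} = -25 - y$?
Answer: $7216$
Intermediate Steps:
$T{\left(-75 \right)} + \left(18098 - 10932\right) = \left(-25 - -75\right) + \left(18098 - 10932\right) = \left(-25 + 75\right) + 7166 = 50 + 7166 = 7216$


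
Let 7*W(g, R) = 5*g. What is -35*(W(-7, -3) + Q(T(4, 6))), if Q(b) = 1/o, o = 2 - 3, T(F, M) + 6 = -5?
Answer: 210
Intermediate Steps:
T(F, M) = -11 (T(F, M) = -6 - 5 = -11)
W(g, R) = 5*g/7 (W(g, R) = (5*g)/7 = 5*g/7)
o = -1
Q(b) = -1 (Q(b) = 1/(-1) = -1)
-35*(W(-7, -3) + Q(T(4, 6))) = -35*((5/7)*(-7) - 1) = -35*(-5 - 1) = -35*(-6) = 210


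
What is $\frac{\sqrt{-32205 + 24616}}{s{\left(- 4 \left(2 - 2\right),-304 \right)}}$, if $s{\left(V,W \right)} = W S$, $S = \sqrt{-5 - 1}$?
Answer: $- \frac{\sqrt{45534}}{1824} \approx -0.11699$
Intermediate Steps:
$S = i \sqrt{6}$ ($S = \sqrt{-6} = i \sqrt{6} \approx 2.4495 i$)
$s{\left(V,W \right)} = i W \sqrt{6}$ ($s{\left(V,W \right)} = W i \sqrt{6} = i W \sqrt{6}$)
$\frac{\sqrt{-32205 + 24616}}{s{\left(- 4 \left(2 - 2\right),-304 \right)}} = \frac{\sqrt{-32205 + 24616}}{i \left(-304\right) \sqrt{6}} = \frac{\sqrt{-7589}}{\left(-304\right) i \sqrt{6}} = i \sqrt{7589} \frac{i \sqrt{6}}{1824} = - \frac{\sqrt{45534}}{1824}$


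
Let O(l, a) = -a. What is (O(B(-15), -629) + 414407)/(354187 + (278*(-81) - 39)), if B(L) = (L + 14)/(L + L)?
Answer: 207518/165815 ≈ 1.2515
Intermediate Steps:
B(L) = (14 + L)/(2*L) (B(L) = (14 + L)/((2*L)) = (14 + L)*(1/(2*L)) = (14 + L)/(2*L))
(O(B(-15), -629) + 414407)/(354187 + (278*(-81) - 39)) = (-1*(-629) + 414407)/(354187 + (278*(-81) - 39)) = (629 + 414407)/(354187 + (-22518 - 39)) = 415036/(354187 - 22557) = 415036/331630 = 415036*(1/331630) = 207518/165815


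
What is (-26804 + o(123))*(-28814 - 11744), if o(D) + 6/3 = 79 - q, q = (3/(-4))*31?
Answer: 2166101385/2 ≈ 1.0830e+9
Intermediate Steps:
q = -93/4 (q = (3*(-¼))*31 = -¾*31 = -93/4 ≈ -23.250)
o(D) = 401/4 (o(D) = -2 + (79 - 1*(-93/4)) = -2 + (79 + 93/4) = -2 + 409/4 = 401/4)
(-26804 + o(123))*(-28814 - 11744) = (-26804 + 401/4)*(-28814 - 11744) = -106815/4*(-40558) = 2166101385/2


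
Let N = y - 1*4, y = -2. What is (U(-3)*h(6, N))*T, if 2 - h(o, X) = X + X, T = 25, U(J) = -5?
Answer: -1750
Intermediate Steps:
N = -6 (N = -2 - 1*4 = -2 - 4 = -6)
h(o, X) = 2 - 2*X (h(o, X) = 2 - (X + X) = 2 - 2*X)
(U(-3)*h(6, N))*T = -5*(2 - 2*(-6))*25 = -5*(2 + 12)*25 = -5*14*25 = -70*25 = -1750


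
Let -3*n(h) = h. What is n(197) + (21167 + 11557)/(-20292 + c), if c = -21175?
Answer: -8267171/124401 ≈ -66.456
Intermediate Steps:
n(h) = -h/3
n(197) + (21167 + 11557)/(-20292 + c) = -⅓*197 + (21167 + 11557)/(-20292 - 21175) = -197/3 + 32724/(-41467) = -197/3 + 32724*(-1/41467) = -197/3 - 32724/41467 = -8267171/124401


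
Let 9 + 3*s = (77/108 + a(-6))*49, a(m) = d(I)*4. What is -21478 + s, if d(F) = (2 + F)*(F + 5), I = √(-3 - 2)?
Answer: -6850231/324 + 1372*I*√5/3 ≈ -21143.0 + 1022.6*I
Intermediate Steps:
I = I*√5 (I = √(-5) = I*√5 ≈ 2.2361*I)
d(F) = (2 + F)*(5 + F)
a(m) = 20 + 28*I*√5 (a(m) = (10 + (I*√5)² + 7*(I*√5))*4 = (10 - 5 + 7*I*√5)*4 = (5 + 7*I*√5)*4 = 20 + 28*I*√5)
s = 108641/324 + 1372*I*√5/3 (s = -3 + ((77/108 + (20 + 28*I*√5))*49)/3 = -3 + ((2237/108 + 28*I*√5)*49)/3 = -3 + (109613/108 + 1372*I*√5)/3 = -3 + (109613/324 + 1372*I*√5/3) = 108641/324 + 1372*I*√5/3 ≈ 335.31 + 1022.6*I)
-21478 + s = -21478 + (108641/324 + 1372*I*√5/3) = -6850231/324 + 1372*I*√5/3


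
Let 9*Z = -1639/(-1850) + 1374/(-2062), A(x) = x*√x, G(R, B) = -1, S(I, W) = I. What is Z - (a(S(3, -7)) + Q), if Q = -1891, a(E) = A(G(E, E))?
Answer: 32461608509/17166150 + I ≈ 1891.0 + 1.0*I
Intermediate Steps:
A(x) = x^(3/2)
a(E) = -I (a(E) = (-1)^(3/2) = -I)
Z = 418859/17166150 (Z = (-1639/(-1850) + 1374/(-2062))/9 = (-1639*(-1/1850) + 1374*(-1/2062))/9 = (1639/1850 - 687/1031)/9 = (⅑)*(418859/1907350) = 418859/17166150 ≈ 0.024400)
Z - (a(S(3, -7)) + Q) = 418859/17166150 - (-I - 1891) = 418859/17166150 - (-1891 - I) = 418859/17166150 + (1891 + I) = 32461608509/17166150 + I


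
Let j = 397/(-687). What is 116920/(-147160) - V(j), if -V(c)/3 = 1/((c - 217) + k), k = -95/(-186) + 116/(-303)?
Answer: -2781855314053/3441588335575 ≈ -0.80831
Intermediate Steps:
k = 801/6262 (k = -95*(-1/186) + 116*(-1/303) = 95/186 - 116/303 = 801/6262 ≈ 0.12791)
j = -397/687 (j = 397*(-1/687) = -397/687 ≈ -0.57788)
V(c) = -3/(-1358053/6262 + c) (V(c) = -3/((c - 217) + 801/6262) = -3/((-217 + c) + 801/6262) = -3/(-1358053/6262 + c))
116920/(-147160) - V(j) = 116920/(-147160) - (-18786)/(-1358053 + 6262*(-397/687)) = 116920*(-1/147160) - (-18786)/(-1358053 - 2486014/687) = -2923/3679 - (-18786)/(-935468425/687) = -2923/3679 - (-18786)*(-687)/935468425 = -2923/3679 - 1*12905982/935468425 = -2923/3679 - 12905982/935468425 = -2781855314053/3441588335575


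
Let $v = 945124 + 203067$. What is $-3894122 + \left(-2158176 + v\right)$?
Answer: $-4904107$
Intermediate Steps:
$v = 1148191$
$-3894122 + \left(-2158176 + v\right) = -3894122 + \left(-2158176 + 1148191\right) = -3894122 - 1009985 = -4904107$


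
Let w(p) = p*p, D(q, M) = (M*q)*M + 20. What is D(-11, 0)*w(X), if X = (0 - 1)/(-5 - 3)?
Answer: 5/16 ≈ 0.31250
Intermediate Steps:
D(q, M) = 20 + q*M**2 (D(q, M) = q*M**2 + 20 = 20 + q*M**2)
X = 1/8 (X = -1/(-8) = -1*(-1/8) = 1/8 ≈ 0.12500)
w(p) = p**2
D(-11, 0)*w(X) = (20 - 11*0**2)*(1/8)**2 = (20 - 11*0)*(1/64) = (20 + 0)*(1/64) = 20*(1/64) = 5/16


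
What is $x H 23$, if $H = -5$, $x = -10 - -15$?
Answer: $-575$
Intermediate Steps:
$x = 5$ ($x = -10 + 15 = 5$)
$x H 23 = 5 \left(-5\right) 23 = \left(-25\right) 23 = -575$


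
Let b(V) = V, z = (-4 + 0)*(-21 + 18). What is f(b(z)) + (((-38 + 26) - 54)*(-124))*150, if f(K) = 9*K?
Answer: 1227708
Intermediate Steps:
z = 12 (z = -4*(-3) = 12)
f(b(z)) + (((-38 + 26) - 54)*(-124))*150 = 9*12 + (((-38 + 26) - 54)*(-124))*150 = 108 + ((-12 - 54)*(-124))*150 = 108 - 66*(-124)*150 = 108 + 8184*150 = 108 + 1227600 = 1227708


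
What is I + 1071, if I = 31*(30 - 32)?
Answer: 1009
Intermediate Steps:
I = -62 (I = 31*(-2) = -62)
I + 1071 = -62 + 1071 = 1009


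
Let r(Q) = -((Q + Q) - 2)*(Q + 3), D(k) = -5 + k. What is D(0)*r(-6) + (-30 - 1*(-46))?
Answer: 226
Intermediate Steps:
r(Q) = -(-2 + 2*Q)*(3 + Q) (r(Q) = -(2*Q - 2)*(3 + Q) = -(-2 + 2*Q)*(3 + Q))
D(0)*r(-6) + (-30 - 1*(-46)) = (-5 + 0)*(6 - 4*(-6) - 2*(-6)²) + (-30 - 1*(-46)) = -5*(6 + 24 - 2*36) + (-30 + 46) = -5*(6 + 24 - 72) + 16 = -5*(-42) + 16 = 210 + 16 = 226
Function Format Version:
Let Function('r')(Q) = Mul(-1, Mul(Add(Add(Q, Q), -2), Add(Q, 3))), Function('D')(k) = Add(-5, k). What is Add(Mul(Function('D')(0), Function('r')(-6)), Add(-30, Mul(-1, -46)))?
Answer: 226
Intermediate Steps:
Function('r')(Q) = Mul(-1, Add(-2, Mul(2, Q)), Add(3, Q)) (Function('r')(Q) = Mul(-1, Mul(Add(Mul(2, Q), -2), Add(3, Q))) = Mul(-1, Mul(Add(-2, Mul(2, Q)), Add(3, Q))) = Mul(-1, Add(-2, Mul(2, Q)), Add(3, Q)))
Add(Mul(Function('D')(0), Function('r')(-6)), Add(-30, Mul(-1, -46))) = Add(Mul(Add(-5, 0), Add(6, Mul(-4, -6), Mul(-2, Pow(-6, 2)))), Add(-30, Mul(-1, -46))) = Add(Mul(-5, Add(6, 24, Mul(-2, 36))), Add(-30, 46)) = Add(Mul(-5, Add(6, 24, -72)), 16) = Add(Mul(-5, -42), 16) = Add(210, 16) = 226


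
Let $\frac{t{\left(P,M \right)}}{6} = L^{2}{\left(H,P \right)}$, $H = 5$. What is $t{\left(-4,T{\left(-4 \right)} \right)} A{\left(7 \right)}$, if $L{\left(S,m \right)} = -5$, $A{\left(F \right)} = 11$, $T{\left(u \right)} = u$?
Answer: $1650$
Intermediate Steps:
$t{\left(P,M \right)} = 150$ ($t{\left(P,M \right)} = 6 \left(-5\right)^{2} = 6 \cdot 25 = 150$)
$t{\left(-4,T{\left(-4 \right)} \right)} A{\left(7 \right)} = 150 \cdot 11 = 1650$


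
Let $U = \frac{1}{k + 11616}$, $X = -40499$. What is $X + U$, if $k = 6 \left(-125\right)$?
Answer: $- \frac{440062133}{10866} \approx -40499.0$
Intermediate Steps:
$k = -750$
$U = \frac{1}{10866}$ ($U = \frac{1}{-750 + 11616} = \frac{1}{10866} \approx 9.203 \cdot 10^{-5}$)
$X + U = -40499 + \frac{1}{10866} = - \frac{440062133}{10866}$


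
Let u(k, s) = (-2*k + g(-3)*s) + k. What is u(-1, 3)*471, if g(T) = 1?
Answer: 1884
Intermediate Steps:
u(k, s) = s - k (u(k, s) = (-2*k + 1*s) + k = (-2*k + s) + k = (s - 2*k) + k = s - k)
u(-1, 3)*471 = (3 - 1*(-1))*471 = (3 + 1)*471 = 4*471 = 1884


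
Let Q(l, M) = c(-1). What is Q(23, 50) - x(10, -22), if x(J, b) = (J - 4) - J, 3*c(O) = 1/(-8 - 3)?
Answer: 131/33 ≈ 3.9697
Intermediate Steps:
c(O) = -1/33 (c(O) = 1/(3*(-8 - 3)) = (⅓)/(-11) = (⅓)*(-1/11) = -1/33)
Q(l, M) = -1/33
x(J, b) = -4 (x(J, b) = (-4 + J) - J = -4)
Q(23, 50) - x(10, -22) = -1/33 - 1*(-4) = -1/33 + 4 = 131/33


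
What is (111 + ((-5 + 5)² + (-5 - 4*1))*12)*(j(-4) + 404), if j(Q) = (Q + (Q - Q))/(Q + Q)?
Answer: 2427/2 ≈ 1213.5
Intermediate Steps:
j(Q) = ½ (j(Q) = (Q + 0)/((2*Q)) = Q*(1/(2*Q)) = ½)
(111 + ((-5 + 5)² + (-5 - 4*1))*12)*(j(-4) + 404) = (111 + ((-5 + 5)² + (-5 - 4*1))*12)*(½ + 404) = (111 + (0² + (-5 - 4))*12)*(809/2) = (111 + (0 - 9)*12)*(809/2) = (111 - 9*12)*(809/2) = (111 - 108)*(809/2) = 3*(809/2) = 2427/2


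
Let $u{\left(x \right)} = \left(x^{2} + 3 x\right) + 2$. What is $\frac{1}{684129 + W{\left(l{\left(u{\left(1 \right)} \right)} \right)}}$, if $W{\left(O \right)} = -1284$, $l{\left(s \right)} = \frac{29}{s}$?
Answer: $\frac{1}{682845} \approx 1.4645 \cdot 10^{-6}$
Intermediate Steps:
$u{\left(x \right)} = 2 + x^{2} + 3 x$
$\frac{1}{684129 + W{\left(l{\left(u{\left(1 \right)} \right)} \right)}} = \frac{1}{684129 - 1284} = \frac{1}{682845}$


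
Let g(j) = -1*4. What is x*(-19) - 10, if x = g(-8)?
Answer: 66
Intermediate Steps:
g(j) = -4
x = -4
x*(-19) - 10 = -4*(-19) - 10 = 76 - 10 = 66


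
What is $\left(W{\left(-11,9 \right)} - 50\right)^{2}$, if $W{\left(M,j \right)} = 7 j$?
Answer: $169$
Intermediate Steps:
$\left(W{\left(-11,9 \right)} - 50\right)^{2} = \left(7 \cdot 9 - 50\right)^{2} = \left(63 - 50\right)^{2} = 13^{2} = 169$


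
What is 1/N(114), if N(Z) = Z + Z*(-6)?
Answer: -1/570 ≈ -0.0017544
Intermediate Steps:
N(Z) = -5*Z (N(Z) = Z - 6*Z = -5*Z)
1/N(114) = 1/(-5*114) = 1/(-570) = -1/570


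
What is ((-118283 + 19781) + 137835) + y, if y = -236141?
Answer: -196808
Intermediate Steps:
((-118283 + 19781) + 137835) + y = ((-118283 + 19781) + 137835) - 236141 = (-98502 + 137835) - 236141 = 39333 - 236141 = -196808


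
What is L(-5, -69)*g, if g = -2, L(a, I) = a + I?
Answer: 148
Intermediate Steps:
L(a, I) = I + a
L(-5, -69)*g = (-69 - 5)*(-2) = -74*(-2) = 148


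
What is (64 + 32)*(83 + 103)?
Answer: 17856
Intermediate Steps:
(64 + 32)*(83 + 103) = 96*186 = 17856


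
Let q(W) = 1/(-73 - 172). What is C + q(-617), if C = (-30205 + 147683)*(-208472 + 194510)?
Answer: -401855819821/245 ≈ -1.6402e+9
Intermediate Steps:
q(W) = -1/245 (q(W) = 1/(-245) = -1/245)
C = -1640227836 (C = 117478*(-13962) = -1640227836)
C + q(-617) = -1640227836 - 1/245 = -401855819821/245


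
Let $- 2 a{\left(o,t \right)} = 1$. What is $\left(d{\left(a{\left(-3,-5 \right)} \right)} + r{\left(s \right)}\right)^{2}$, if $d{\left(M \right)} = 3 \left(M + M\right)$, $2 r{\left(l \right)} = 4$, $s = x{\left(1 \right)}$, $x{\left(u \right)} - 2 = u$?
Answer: $1$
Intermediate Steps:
$x{\left(u \right)} = 2 + u$
$s = 3$ ($s = 2 + 1 = 3$)
$a{\left(o,t \right)} = - \frac{1}{2}$ ($a{\left(o,t \right)} = \left(- \frac{1}{2}\right) 1 = - \frac{1}{2}$)
$r{\left(l \right)} = 2$ ($r{\left(l \right)} = \frac{1}{2} \cdot 4 = 2$)
$d{\left(M \right)} = 6 M$ ($d{\left(M \right)} = 3 \cdot 2 M = 6 M$)
$\left(d{\left(a{\left(-3,-5 \right)} \right)} + r{\left(s \right)}\right)^{2} = \left(6 \left(- \frac{1}{2}\right) + 2\right)^{2} = \left(-3 + 2\right)^{2} = \left(-1\right)^{2} = 1$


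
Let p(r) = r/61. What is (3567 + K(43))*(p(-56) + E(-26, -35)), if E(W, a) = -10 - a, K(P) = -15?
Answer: 5217888/61 ≈ 85539.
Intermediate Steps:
p(r) = r/61 (p(r) = r*(1/61) = r/61)
(3567 + K(43))*(p(-56) + E(-26, -35)) = (3567 - 15)*((1/61)*(-56) + (-10 - 1*(-35))) = 3552*(-56/61 + (-10 + 35)) = 3552*(-56/61 + 25) = 3552*(1469/61) = 5217888/61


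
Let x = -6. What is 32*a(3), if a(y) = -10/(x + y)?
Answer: 320/3 ≈ 106.67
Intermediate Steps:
a(y) = -10/(-6 + y)
32*a(3) = 32*(-10/(-6 + 3)) = 32*(-10/(-3)) = 32*(-10*(-⅓)) = 32*(10/3) = 320/3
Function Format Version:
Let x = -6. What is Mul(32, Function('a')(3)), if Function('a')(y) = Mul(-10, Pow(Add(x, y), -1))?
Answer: Rational(320, 3) ≈ 106.67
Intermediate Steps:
Function('a')(y) = Mul(-10, Pow(Add(-6, y), -1))
Mul(32, Function('a')(3)) = Mul(32, Mul(-10, Pow(Add(-6, 3), -1))) = Mul(32, Mul(-10, Pow(-3, -1))) = Mul(32, Mul(-10, Rational(-1, 3))) = Mul(32, Rational(10, 3)) = Rational(320, 3)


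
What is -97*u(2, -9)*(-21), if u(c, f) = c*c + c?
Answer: 12222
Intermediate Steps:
u(c, f) = c + c² (u(c, f) = c² + c = c + c²)
-97*u(2, -9)*(-21) = -194*(1 + 2)*(-21) = -194*3*(-21) = -97*6*(-21) = -582*(-21) = 12222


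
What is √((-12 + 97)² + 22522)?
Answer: √29747 ≈ 172.47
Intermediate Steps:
√((-12 + 97)² + 22522) = √(85² + 22522) = √(7225 + 22522) = √29747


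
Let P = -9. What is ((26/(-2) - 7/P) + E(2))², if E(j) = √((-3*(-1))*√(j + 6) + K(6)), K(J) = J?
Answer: (-110 + 9*√6*√(1 + √2))²/81 ≈ 70.834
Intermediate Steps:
E(j) = √(6 + 3*√(6 + j)) (E(j) = √((-3*(-1))*√(j + 6) + 6) = √(3*√(6 + j) + 6) = √(6 + 3*√(6 + j)))
((26/(-2) - 7/P) + E(2))² = ((26/(-2) - 7/(-9)) + √(6 + 3*√(6 + 2)))² = ((26*(-½) - 7*(-⅑)) + √(6 + 3*√8))² = ((-13 + 7/9) + √(6 + 3*(2*√2)))² = (-110/9 + √(6 + 6*√2))²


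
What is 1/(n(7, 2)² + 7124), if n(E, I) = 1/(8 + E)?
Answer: 225/1602901 ≈ 0.00014037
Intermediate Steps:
1/(n(7, 2)² + 7124) = 1/((1/(8 + 7))² + 7124) = 1/((1/15)² + 7124) = 1/(1/225 + 7124) = 1/(1602901/225) = 225/1602901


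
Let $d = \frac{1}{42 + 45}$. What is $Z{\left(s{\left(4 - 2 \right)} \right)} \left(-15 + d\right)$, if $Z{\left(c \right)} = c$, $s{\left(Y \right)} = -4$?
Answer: $\frac{5216}{87} \approx 59.954$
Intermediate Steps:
$d = \frac{1}{87} \approx 0.011494$
$Z{\left(s{\left(4 - 2 \right)} \right)} \left(-15 + d\right) = - 4 \left(-15 + \frac{1}{87}\right) = \left(-4\right) \left(- \frac{1304}{87}\right) = \frac{5216}{87}$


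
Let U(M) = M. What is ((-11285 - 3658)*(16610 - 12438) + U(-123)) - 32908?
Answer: -62375227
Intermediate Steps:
((-11285 - 3658)*(16610 - 12438) + U(-123)) - 32908 = ((-11285 - 3658)*(16610 - 12438) - 123) - 32908 = (-14943*4172 - 123) - 32908 = (-62342196 - 123) - 32908 = -62342319 - 32908 = -62375227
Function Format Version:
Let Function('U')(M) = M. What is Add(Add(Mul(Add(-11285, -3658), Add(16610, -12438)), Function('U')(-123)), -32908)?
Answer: -62375227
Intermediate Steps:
Add(Add(Mul(Add(-11285, -3658), Add(16610, -12438)), Function('U')(-123)), -32908) = Add(Add(Mul(Add(-11285, -3658), Add(16610, -12438)), -123), -32908) = Add(Add(Mul(-14943, 4172), -123), -32908) = Add(Add(-62342196, -123), -32908) = Add(-62342319, -32908) = -62375227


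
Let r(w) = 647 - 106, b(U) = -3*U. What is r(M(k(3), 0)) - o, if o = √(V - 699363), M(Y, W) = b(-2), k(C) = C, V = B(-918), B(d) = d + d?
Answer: 541 - 3*I*√77911 ≈ 541.0 - 837.38*I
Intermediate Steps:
B(d) = 2*d
V = -1836 (V = 2*(-918) = -1836)
M(Y, W) = 6 (M(Y, W) = -3*(-2) = 6)
r(w) = 541
o = 3*I*√77911 (o = √(-1836 - 699363) = √(-701199) = 3*I*√77911 ≈ 837.38*I)
r(M(k(3), 0)) - o = 541 - 3*I*√77911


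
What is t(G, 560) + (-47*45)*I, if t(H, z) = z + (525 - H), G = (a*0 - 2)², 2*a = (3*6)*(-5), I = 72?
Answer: -151199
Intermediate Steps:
a = -45 (a = ((3*6)*(-5))/2 = (18*(-5))/2 = (½)*(-90) = -45)
G = 4 (G = (-45*0 - 2)² = (0 - 2)² = (-2)² = 4)
t(H, z) = 525 + z - H
t(G, 560) + (-47*45)*I = (525 + 560 - 1*4) - 47*45*72 = (525 + 560 - 4) - 2115*72 = 1081 - 152280 = -151199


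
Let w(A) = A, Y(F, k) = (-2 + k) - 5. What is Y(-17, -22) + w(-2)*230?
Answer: -489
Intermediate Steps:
Y(F, k) = -7 + k
Y(-17, -22) + w(-2)*230 = (-7 - 22) - 2*230 = -29 - 460 = -489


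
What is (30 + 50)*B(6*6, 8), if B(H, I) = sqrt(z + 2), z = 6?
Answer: 160*sqrt(2) ≈ 226.27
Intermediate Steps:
B(H, I) = 2*sqrt(2) (B(H, I) = sqrt(6 + 2) = sqrt(8) = 2*sqrt(2))
(30 + 50)*B(6*6, 8) = (30 + 50)*(2*sqrt(2)) = 80*(2*sqrt(2)) = 160*sqrt(2)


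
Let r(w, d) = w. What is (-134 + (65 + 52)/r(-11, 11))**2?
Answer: 2531281/121 ≈ 20920.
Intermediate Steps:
(-134 + (65 + 52)/r(-11, 11))**2 = (-134 + (65 + 52)/(-11))**2 = (-134 + 117*(-1/11))**2 = (-134 - 117/11)**2 = (-1591/11)**2 = 2531281/121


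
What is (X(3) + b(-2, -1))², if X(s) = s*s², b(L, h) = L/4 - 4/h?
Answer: 3721/4 ≈ 930.25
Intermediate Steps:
b(L, h) = -4/h + L/4 (b(L, h) = L*(¼) - 4/h = L/4 - 4/h = -4/h + L/4)
X(s) = s³
(X(3) + b(-2, -1))² = (3³ + (-4/(-1) + (¼)*(-2)))² = (27 + (-4*(-1) - ½))² = (27 + (4 - ½))² = (27 + 7/2)² = (61/2)² = 3721/4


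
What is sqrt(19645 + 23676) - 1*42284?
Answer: -42284 + sqrt(43321) ≈ -42076.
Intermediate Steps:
sqrt(19645 + 23676) - 1*42284 = sqrt(43321) - 42284 = -42284 + sqrt(43321)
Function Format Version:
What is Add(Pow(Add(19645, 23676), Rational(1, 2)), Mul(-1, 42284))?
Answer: Add(-42284, Pow(43321, Rational(1, 2))) ≈ -42076.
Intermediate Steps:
Add(Pow(Add(19645, 23676), Rational(1, 2)), Mul(-1, 42284)) = Add(Pow(43321, Rational(1, 2)), -42284) = Add(-42284, Pow(43321, Rational(1, 2)))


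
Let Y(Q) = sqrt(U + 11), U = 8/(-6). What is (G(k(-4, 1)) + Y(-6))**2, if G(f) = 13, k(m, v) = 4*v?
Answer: (39 + sqrt(87))**2/9 ≈ 259.50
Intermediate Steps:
U = -4/3 (U = 8*(-1/6) = -4/3 ≈ -1.3333)
Y(Q) = sqrt(87)/3 (Y(Q) = sqrt(-4/3 + 11) = sqrt(29/3) = sqrt(87)/3)
(G(k(-4, 1)) + Y(-6))**2 = (13 + sqrt(87)/3)**2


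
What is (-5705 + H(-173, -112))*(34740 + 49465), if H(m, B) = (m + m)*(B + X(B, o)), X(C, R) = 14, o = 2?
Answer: 2374833615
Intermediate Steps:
H(m, B) = 2*m*(14 + B) (H(m, B) = (m + m)*(B + 14) = (2*m)*(14 + B) = 2*m*(14 + B))
(-5705 + H(-173, -112))*(34740 + 49465) = (-5705 + 2*(-173)*(14 - 112))*(34740 + 49465) = (-5705 + 2*(-173)*(-98))*84205 = (-5705 + 33908)*84205 = 28203*84205 = 2374833615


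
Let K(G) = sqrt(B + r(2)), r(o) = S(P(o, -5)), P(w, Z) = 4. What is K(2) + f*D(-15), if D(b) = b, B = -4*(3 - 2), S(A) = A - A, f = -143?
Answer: 2145 + 2*I ≈ 2145.0 + 2.0*I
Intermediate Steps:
S(A) = 0
r(o) = 0
B = -4 (B = -4*1 = -4)
K(G) = 2*I (K(G) = sqrt(-4 + 0) = sqrt(-4) = 2*I)
K(2) + f*D(-15) = 2*I - 143*(-15) = 2*I + 2145 = 2145 + 2*I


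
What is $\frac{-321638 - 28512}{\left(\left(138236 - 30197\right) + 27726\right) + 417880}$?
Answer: $- \frac{70030}{110729} \approx -0.63245$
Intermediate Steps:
$\frac{-321638 - 28512}{\left(\left(138236 - 30197\right) + 27726\right) + 417880} = \frac{-321638 - 28512}{\left(108039 + 27726\right) + 417880} = - \frac{350150}{135765 + 417880} = - \frac{350150}{553645} = \left(-350150\right) \frac{1}{553645} = - \frac{70030}{110729}$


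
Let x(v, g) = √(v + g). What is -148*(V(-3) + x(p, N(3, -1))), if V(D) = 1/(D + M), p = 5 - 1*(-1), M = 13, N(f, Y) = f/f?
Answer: -74/5 - 148*√7 ≈ -406.37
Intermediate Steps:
N(f, Y) = 1
p = 6 (p = 5 + 1 = 6)
x(v, g) = √(g + v)
V(D) = 1/(13 + D) (V(D) = 1/(D + 13) = 1/(13 + D))
-148*(V(-3) + x(p, N(3, -1))) = -148*(1/(13 - 3) + √(1 + 6)) = -148*(1/10 + √7) = -148*(⅒ + √7) = -74/5 - 148*√7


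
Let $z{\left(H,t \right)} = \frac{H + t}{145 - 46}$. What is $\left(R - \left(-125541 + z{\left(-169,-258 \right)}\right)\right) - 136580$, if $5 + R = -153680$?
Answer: $- \frac{16307249}{99} \approx -1.6472 \cdot 10^{5}$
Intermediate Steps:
$z{\left(H,t \right)} = \frac{H}{99} + \frac{t}{99}$ ($z{\left(H,t \right)} = \frac{H + t}{99} = \left(H + t\right) \frac{1}{99} = \frac{H}{99} + \frac{t}{99}$)
$R = -153685$ ($R = -5 - 153680 = -153685$)
$\left(R - \left(-125541 + z{\left(-169,-258 \right)}\right)\right) - 136580 = \left(-153685 - \left(-125541 - \frac{169}{99} - \frac{86}{33}\right)\right) - 136580 = \left(-153685 + \left(125541 - \left(- \frac{169}{99} - \frac{86}{33}\right)\right)\right) - 136580 = \left(-153685 + \left(125541 - - \frac{427}{99}\right)\right) - 136580 = \left(-153685 + \left(125541 + \frac{427}{99}\right)\right) - 136580 = \left(-153685 + \frac{12428986}{99}\right) - 136580 = - \frac{2785829}{99} - 136580 = - \frac{16307249}{99}$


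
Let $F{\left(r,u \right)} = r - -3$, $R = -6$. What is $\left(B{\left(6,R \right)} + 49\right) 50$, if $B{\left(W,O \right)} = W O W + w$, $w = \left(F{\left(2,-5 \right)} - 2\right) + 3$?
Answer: $-8050$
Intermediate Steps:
$F{\left(r,u \right)} = 3 + r$ ($F{\left(r,u \right)} = r + 3 = 3 + r$)
$w = 6$ ($w = \left(\left(3 + 2\right) - 2\right) + 3 = \left(5 - 2\right) + 3 = 3 + 3 = 6$)
$B{\left(W,O \right)} = 6 + O W^{2}$ ($B{\left(W,O \right)} = W O W + 6 = O W W + 6 = O W^{2} + 6 = 6 + O W^{2}$)
$\left(B{\left(6,R \right)} + 49\right) 50 = \left(\left(6 - 6 \cdot 6^{2}\right) + 49\right) 50 = \left(\left(6 - 216\right) + 49\right) 50 = \left(-210 + 49\right) 50 = \left(-161\right) 50 = -8050$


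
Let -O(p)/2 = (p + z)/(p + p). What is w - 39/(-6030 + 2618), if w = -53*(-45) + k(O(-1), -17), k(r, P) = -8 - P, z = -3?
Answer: 8168367/3412 ≈ 2394.0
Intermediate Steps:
O(p) = -(-3 + p)/p (O(p) = -2*(p - 3)/(p + p) = -2*(-3 + p)/(2*p) = -2*(-3 + p)*1/(2*p) = -(-3 + p)/p)
w = 2394 (w = -53*(-45) + (-8 - 1*(-17)) = 2385 + (-8 + 17) = 2385 + 9 = 2394)
w - 39/(-6030 + 2618) = 2394 - 39/(-6030 + 2618) = 2394 - 39/(-3412) = 2394 - (-1)*39/3412 = 2394 - 1*(-39/3412) = 2394 + 39/3412 = 8168367/3412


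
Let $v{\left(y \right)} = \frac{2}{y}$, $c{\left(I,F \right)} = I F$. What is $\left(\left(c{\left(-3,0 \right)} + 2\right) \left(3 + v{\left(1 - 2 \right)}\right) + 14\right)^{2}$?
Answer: $256$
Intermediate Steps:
$c{\left(I,F \right)} = F I$
$\left(\left(c{\left(-3,0 \right)} + 2\right) \left(3 + v{\left(1 - 2 \right)}\right) + 14\right)^{2} = \left(\left(0 \left(-3\right) + 2\right) \left(3 + \frac{2}{1 - 2}\right) + 14\right)^{2} = \left(\left(0 + 2\right) \left(3 + \frac{2}{-1}\right) + 14\right)^{2} = \left(2 \left(3 + 2 \left(-1\right)\right) + 14\right)^{2} = \left(2 \left(3 - 2\right) + 14\right)^{2} = \left(2 \cdot 1 + 14\right)^{2} = \left(2 + 14\right)^{2} = 16^{2} = 256$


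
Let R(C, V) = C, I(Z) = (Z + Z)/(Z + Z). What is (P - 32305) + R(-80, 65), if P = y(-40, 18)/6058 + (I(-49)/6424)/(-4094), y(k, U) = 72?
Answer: -2579861467148453/79662263824 ≈ -32385.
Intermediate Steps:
I(Z) = 1 (I(Z) = (2*Z)/((2*Z)) = (2*Z)*(1/(2*Z)) = 1)
P = 946791787/79662263824 (P = 72/6058 + (1/6424)/(-4094) = 72*(1/6058) + (1*(1/6424))*(-1/4094) = 36/3029 + (1/6424)*(-1/4094) = 36/3029 - 1/26299856 = 946791787/79662263824 ≈ 0.011885)
(P - 32305) + R(-80, 65) = (946791787/79662263824 - 32305) - 80 = -2573488486042533/79662263824 - 80 = -2579861467148453/79662263824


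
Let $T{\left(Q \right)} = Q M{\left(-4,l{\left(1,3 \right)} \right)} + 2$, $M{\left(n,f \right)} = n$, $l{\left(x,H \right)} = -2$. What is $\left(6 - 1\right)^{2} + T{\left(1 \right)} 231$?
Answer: $-437$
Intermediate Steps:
$T{\left(Q \right)} = 2 - 4 Q$ ($T{\left(Q \right)} = Q \left(-4\right) + 2 = - 4 Q + 2 = 2 - 4 Q$)
$\left(6 - 1\right)^{2} + T{\left(1 \right)} 231 = \left(6 - 1\right)^{2} + \left(2 - 4\right) 231 = 5^{2} + \left(2 - 4\right) 231 = 25 - 462 = -437$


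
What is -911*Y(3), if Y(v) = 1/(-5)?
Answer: 911/5 ≈ 182.20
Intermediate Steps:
Y(v) = -⅕
-911*Y(3) = -911*(-⅕) = 911/5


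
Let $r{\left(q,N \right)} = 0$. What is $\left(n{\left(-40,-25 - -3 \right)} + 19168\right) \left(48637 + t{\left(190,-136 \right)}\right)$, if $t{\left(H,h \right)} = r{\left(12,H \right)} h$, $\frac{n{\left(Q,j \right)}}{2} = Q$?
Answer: $928383056$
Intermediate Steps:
$n{\left(Q,j \right)} = 2 Q$
$t{\left(H,h \right)} = 0$ ($t{\left(H,h \right)} = 0 h = 0$)
$\left(n{\left(-40,-25 - -3 \right)} + 19168\right) \left(48637 + t{\left(190,-136 \right)}\right) = \left(2 \left(-40\right) + 19168\right) \left(48637 + 0\right) = \left(-80 + 19168\right) 48637 = 19088 \cdot 48637 = 928383056$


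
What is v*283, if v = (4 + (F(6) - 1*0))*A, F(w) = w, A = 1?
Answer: 2830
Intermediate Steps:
v = 10 (v = (4 + (6 - 1*0))*1 = (4 + (6 + 0))*1 = (4 + 6)*1 = 10*1 = 10)
v*283 = 10*283 = 2830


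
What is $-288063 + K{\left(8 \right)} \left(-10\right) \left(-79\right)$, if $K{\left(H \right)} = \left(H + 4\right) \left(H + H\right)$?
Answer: $-136383$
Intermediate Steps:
$K{\left(H \right)} = 2 H \left(4 + H\right)$ ($K{\left(H \right)} = \left(4 + H\right) 2 H = 2 H \left(4 + H\right)$)
$-288063 + K{\left(8 \right)} \left(-10\right) \left(-79\right) = -288063 + 2 \cdot 8 \left(4 + 8\right) \left(-10\right) \left(-79\right) = -288063 + 2 \cdot 8 \cdot 12 \left(-10\right) \left(-79\right) = -288063 + 192 \left(-10\right) \left(-79\right) = -288063 - -151680 = -288063 + 151680 = -136383$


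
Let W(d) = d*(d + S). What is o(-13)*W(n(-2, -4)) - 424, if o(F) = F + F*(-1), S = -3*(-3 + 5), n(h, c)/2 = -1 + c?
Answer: -424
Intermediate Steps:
n(h, c) = -2 + 2*c (n(h, c) = 2*(-1 + c) = -2 + 2*c)
S = -6 (S = -3*2 = -6)
W(d) = d*(-6 + d) (W(d) = d*(d - 6) = d*(-6 + d))
o(F) = 0 (o(F) = F - F = 0)
o(-13)*W(n(-2, -4)) - 424 = 0*((-2 + 2*(-4))*(-6 + (-2 + 2*(-4)))) - 424 = 0*((-2 - 8)*(-6 + (-2 - 8))) - 424 = 0*(-10*(-6 - 10)) - 424 = 0*(-10*(-16)) - 424 = 0*160 - 424 = 0 - 424 = -424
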